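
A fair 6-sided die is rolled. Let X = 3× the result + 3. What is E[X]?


E[die] = (1+6)/2 = 7/2
E[X] = 3×7/2 + 3 = 27/2

E[X] = 27/2


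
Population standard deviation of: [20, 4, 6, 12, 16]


Mean = 58/5
  (20-58/5)²=1764/25
  (4-58/5)²=1444/25
  (6-58/5)²=784/25
  (12-58/5)²=4/25
  (16-58/5)²=484/25
Σ(x-μ)² = 896/5
σ² = (896/5)/5 = 896/25

σ = √(896/25) ≈ 5.9867


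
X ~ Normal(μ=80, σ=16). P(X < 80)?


z = (80-80)/16 = 0.0
P(Z < 0.0) = 0.5000

P(X < 80) ≈ 0.5000


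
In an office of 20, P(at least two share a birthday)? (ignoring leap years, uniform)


P(all different) = Π(365-i)/365 for i=0..19
= 0.588562
P(match) = 1 - 0.588562 = 0.411438

P ≈ 0.4114 ≈ 41.14%


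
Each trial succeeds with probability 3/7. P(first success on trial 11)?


Geometric: P(X=11) = (1-p)^(k-1)×p = (4/7)^10×3/7 = 3145728/1977326743

P(X=11) = 3145728/1977326743 ≈ 0.16%


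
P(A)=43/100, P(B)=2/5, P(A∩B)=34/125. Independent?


P(A)×P(B) = 43/250
P(A∩B) = 34/125
Not equal → NOT independent

No, not independent


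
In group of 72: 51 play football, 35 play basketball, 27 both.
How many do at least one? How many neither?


|A∪B| = 51+35-27 = 59
Neither = 72-59 = 13

At least one: 59; Neither: 13


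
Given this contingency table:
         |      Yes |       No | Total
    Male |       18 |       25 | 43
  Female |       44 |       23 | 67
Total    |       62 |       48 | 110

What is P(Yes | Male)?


P(Yes | Male) = 18/(18+25) = 18/43

P(Yes|Male) = 18/43 ≈ 41.86%


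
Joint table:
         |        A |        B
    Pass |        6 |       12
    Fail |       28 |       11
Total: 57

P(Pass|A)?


P(Pass|A) = 6/(6+28) = 6/34 = 3/17

P = 3/17 ≈ 17.65%


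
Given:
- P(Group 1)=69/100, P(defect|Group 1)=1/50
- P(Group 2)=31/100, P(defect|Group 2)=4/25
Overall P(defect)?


P(B) = Σ P(B|Aᵢ)×P(Aᵢ)
  1/50×69/100 = 69/5000
  4/25×31/100 = 31/625
Sum = 317/5000

P(defect) = 317/5000 ≈ 6.34%


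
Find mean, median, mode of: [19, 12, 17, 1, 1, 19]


Sorted: [1, 1, 12, 17, 19, 19]
Mean = 69/6 = 23/2
Median = 29/2
Freq: {19: 2, 12: 1, 17: 1, 1: 2}
Mode: [1, 19]

Mean=23/2, Median=29/2, Mode=[1, 19]


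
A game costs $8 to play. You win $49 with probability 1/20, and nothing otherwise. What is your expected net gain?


E[gain] = (49-8)×1/20 + (-8)×19/20
= 41/20 - 38/5 = -111/20

Expected net gain = $-111/20 ≈ $-5.55


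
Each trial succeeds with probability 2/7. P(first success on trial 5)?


Geometric: P(X=5) = (1-p)^(k-1)×p = (5/7)^4×2/7 = 1250/16807

P(X=5) = 1250/16807 ≈ 7.44%


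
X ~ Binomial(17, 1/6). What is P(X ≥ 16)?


P(X ≥ 16) = Σ P(X=i) for i=16..17
P(X=16) = 85/16926659444736
P(X=17) = 1/16926659444736
Sum = 43/8463329722368

P(X ≥ 16) = 43/8463329722368 ≈ 0.00%


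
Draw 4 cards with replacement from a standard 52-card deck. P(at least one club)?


P(not a club) = 39/52 = 3/4
P(none in 4 draws) = (3/4)^4 = 81/256
P(≥1 club) = 1 - 81/256 = 175/256

P = 175/256 ≈ 68.36%


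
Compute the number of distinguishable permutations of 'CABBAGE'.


Letters: 7, freq: {'C': 1, 'A': 2, 'B': 2, 'G': 1, 'E': 1}
7!/(1!×2!×2!×1!×1!) = 5040/4 = 1260

1260


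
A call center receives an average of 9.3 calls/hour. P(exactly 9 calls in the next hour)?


Poisson(λ=9.3): P(X=9) = e^(-λ)×λ^k/k!
= e^(-9.3) × 9.3^9 / 9!
≈ 9.142423148e-05 × 520411082.988 / 362880 ≈ 0.131113

P(X=9) ≈ 0.131113 ≈ 13.11%


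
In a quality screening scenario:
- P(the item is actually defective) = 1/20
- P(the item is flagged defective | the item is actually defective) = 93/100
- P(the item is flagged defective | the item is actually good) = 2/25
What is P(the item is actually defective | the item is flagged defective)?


Using Bayes' theorem:
P(A|B) = P(B|A)·P(A) / P(B)

P(the item is flagged defective) = 93/100 × 1/20 + 2/25 × 19/20
= 93/2000 + 19/250 = 49/400

P(the item is actually defective|the item is flagged defective) = (93/2000) / (49/400) = 93/245

P(the item is actually defective|the item is flagged defective) = 93/245 ≈ 37.96%


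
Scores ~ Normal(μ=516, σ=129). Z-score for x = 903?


z = (x - μ)/σ = (903 - 516)/129 = 3.0

z = 3.0


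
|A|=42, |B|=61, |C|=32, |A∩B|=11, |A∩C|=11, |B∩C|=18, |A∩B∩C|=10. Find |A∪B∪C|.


|A∪B∪C| = 42+61+32-11-11-18+10 = 105

|A∪B∪C| = 105


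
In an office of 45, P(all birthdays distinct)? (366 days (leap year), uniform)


P(all different) = Π(366-i)/366 for i=0..44
= (366/366)×(365/366)×...×(322/366)
= 0.059503

P ≈ 0.0595 ≈ 5.95%


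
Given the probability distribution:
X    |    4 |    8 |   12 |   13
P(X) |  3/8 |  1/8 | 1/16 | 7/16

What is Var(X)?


E[X] = 143/16
E[X²] = 1551/16
Var(X) = E[X²] - (E[X])² = 1551/16 - 20449/256 = 4367/256

Var(X) = 4367/256 ≈ 17.0586


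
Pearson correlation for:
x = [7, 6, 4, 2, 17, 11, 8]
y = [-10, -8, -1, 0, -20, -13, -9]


n=7, Σx=55, Σy=-61, Σxy=-677, Σx²=579, Σy²=815
r = (7×(-677) - 55×(-61))/√((7×579 - 55²)(7×815 - (-61)²))
= -1384/√(1028×1984) = -1384/√2039552 ≈ -1384/1428.1288 ≈ -0.9691

r ≈ -0.9691


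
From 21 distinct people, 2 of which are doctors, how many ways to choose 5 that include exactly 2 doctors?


Choose 2 of the 2 doctors and 3 of the other 19 people:
C(2,2)×C(19,3) = 1×969 = 969

969


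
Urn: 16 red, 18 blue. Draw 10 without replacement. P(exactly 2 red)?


Hypergeometric: C(16,2)×C(18,8)/C(34,10)
= 120×43758/131128140 = 36/899

P(X=2) = 36/899 ≈ 4.00%


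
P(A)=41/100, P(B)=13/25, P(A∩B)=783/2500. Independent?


P(A)×P(B) = 533/2500
P(A∩B) = 783/2500
Not equal → NOT independent

No, not independent


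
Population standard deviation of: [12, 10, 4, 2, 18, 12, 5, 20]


Mean = 83/8
  (12-83/8)²=169/64
  (10-83/8)²=9/64
  (4-83/8)²=2601/64
  (2-83/8)²=4489/64
  (18-83/8)²=3721/64
  (12-83/8)²=169/64
  (5-83/8)²=1849/64
  (20-83/8)²=5929/64
Σ(x-μ)² = 2367/8
σ² = (2367/8)/8 = 2367/64

σ = √(2367/64) ≈ 6.0815


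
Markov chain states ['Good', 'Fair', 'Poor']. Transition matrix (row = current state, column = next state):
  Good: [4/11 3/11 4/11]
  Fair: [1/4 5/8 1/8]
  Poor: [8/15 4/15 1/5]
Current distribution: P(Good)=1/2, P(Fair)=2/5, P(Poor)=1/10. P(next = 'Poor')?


P(next=Poor) = Σᵢ P(now=i)×P(i→Poor)
= 1/2×4/11 + 2/5×1/8 + 1/10×1/5
= 2/11 + 1/20 + 1/50 = 277/1100

P = 277/1100 ≈ 0.2518


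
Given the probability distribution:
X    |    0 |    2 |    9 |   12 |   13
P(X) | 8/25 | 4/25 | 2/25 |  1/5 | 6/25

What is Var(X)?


E[X] = 164/25
E[X²] = 1912/25
Var(X) = E[X²] - (E[X])² = 1912/25 - 26896/625 = 20904/625

Var(X) = 20904/625 ≈ 33.4464


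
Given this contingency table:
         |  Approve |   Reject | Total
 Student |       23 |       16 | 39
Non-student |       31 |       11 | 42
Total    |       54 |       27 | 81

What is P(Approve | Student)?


P(Approve | Student) = 23/(23+16) = 23/39

P(Approve|Student) = 23/39 ≈ 58.97%


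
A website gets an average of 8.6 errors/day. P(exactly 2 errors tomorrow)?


Poisson(λ=8.6): P(X=2) = e^(-λ)×λ^k/k!
= e^(-8.6) × 8.6^2 / 2!
≈ 0.0001841057937 × 73.96 / 2 ≈ 0.006808

P(X=2) ≈ 0.006808 ≈ 0.68%


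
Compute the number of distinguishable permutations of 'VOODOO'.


Letters: 6, freq: {'V': 1, 'O': 4, 'D': 1}
6!/(1!×4!×1!) = 720/24 = 30

30


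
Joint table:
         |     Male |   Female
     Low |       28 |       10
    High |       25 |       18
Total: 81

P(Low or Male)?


P(Low∨Male) = P(Low) + P(Male) - P(Low∧Male)
= (38 + 53 - 28)/81 = 63/81 = 7/9

P = 7/9 ≈ 77.78%


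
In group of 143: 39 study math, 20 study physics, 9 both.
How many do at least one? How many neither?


|A∪B| = 39+20-9 = 50
Neither = 143-50 = 93

At least one: 50; Neither: 93


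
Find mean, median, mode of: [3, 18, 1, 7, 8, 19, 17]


Sorted: [1, 3, 7, 8, 17, 18, 19]
Mean = 73/7
Median = 8
Freq: {3: 1, 18: 1, 1: 1, 7: 1, 8: 1, 19: 1, 17: 1}
Mode: No mode

Mean=73/7, Median=8, Mode=No mode


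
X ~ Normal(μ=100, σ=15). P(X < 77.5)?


z = (77.5-100)/15 = -1.5
P(Z < -1.5) = 0.0668

P(X < 77.5) ≈ 0.0668


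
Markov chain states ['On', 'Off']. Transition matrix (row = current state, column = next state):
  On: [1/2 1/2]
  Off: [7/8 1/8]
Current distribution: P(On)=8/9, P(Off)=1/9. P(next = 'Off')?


P(next=Off) = Σᵢ P(now=i)×P(i→Off)
= 8/9×1/2 + 1/9×1/8
= 4/9 + 1/72 = 11/24

P = 11/24 ≈ 0.4583


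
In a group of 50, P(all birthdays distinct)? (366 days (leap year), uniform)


P(all different) = Π(366-i)/366 for i=0..49
= (366/366)×(365/366)×...×(317/366)
= 0.029927

P ≈ 0.0299 ≈ 2.99%


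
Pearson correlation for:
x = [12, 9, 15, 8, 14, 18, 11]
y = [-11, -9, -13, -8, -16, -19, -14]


n=7, Σx=87, Σy=-90, Σxy=-1192, Σx²=1155, Σy²=1248
r = (7×(-1192) - 87×(-90))/√((7×1155 - 87²)(7×1248 - (-90)²))
= -514/√(516×636) = -514/√328176 ≈ -514/572.8665 ≈ -0.8972

r ≈ -0.8972


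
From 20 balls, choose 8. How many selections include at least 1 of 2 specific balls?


Complement: C(20,8) - C(18,8) = 125970 - 43758 = 82212

82212


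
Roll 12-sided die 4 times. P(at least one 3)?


P(no 3)^4 = (11/12)^4 = 14641/20736
P(≥1) = 1 - 14641/20736 = 6095/20736

P = 6095/20736 ≈ 29.39%


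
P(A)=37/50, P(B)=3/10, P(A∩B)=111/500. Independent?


P(A)×P(B) = 111/500
P(A∩B) = 111/500
Equal ✓ → Independent

Yes, independent


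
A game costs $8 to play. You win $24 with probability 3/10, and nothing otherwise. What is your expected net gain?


E[gain] = (24-8)×3/10 + (-8)×7/10
= 24/5 - 28/5 = -4/5

Expected net gain = $-4/5 ≈ $-0.80


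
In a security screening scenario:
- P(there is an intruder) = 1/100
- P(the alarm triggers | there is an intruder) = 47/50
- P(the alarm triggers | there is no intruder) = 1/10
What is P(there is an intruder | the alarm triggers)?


Using Bayes' theorem:
P(A|B) = P(B|A)·P(A) / P(B)

P(the alarm triggers) = 47/50 × 1/100 + 1/10 × 99/100
= 47/5000 + 99/1000 = 271/2500

P(there is an intruder|the alarm triggers) = (47/5000) / (271/2500) = 47/542

P(there is an intruder|the alarm triggers) = 47/542 ≈ 8.67%


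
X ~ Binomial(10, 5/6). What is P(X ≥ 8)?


P(X ≥ 8) = Σ P(X=i) for i=8..10
P(X=8) = 1953125/6718464
P(X=9) = 9765625/30233088
P(X=10) = 9765625/60466176
Sum = 1953125/2519424

P(X ≥ 8) = 1953125/2519424 ≈ 77.52%


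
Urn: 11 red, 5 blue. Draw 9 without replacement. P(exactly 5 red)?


Hypergeometric: C(11,5)×C(5,4)/C(16,9)
= 462×5/11440 = 21/104

P(X=5) = 21/104 ≈ 20.19%


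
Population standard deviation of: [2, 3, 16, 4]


Mean = 25/4
  (2-25/4)²=289/16
  (3-25/4)²=169/16
  (16-25/4)²=1521/16
  (4-25/4)²=81/16
Σ(x-μ)² = 515/4
σ² = (515/4)/4 = 515/16

σ = √(515/16) ≈ 5.6734


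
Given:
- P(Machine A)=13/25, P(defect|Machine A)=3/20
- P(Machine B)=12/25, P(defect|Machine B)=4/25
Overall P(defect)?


P(B) = Σ P(B|Aᵢ)×P(Aᵢ)
  3/20×13/25 = 39/500
  4/25×12/25 = 48/625
Sum = 387/2500

P(defect) = 387/2500 ≈ 15.48%


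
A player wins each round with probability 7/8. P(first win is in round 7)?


Geometric: P(X=7) = (1-p)^(k-1)×p = (1/8)^6×7/8 = 7/2097152

P(X=7) = 7/2097152 ≈ 0.00%


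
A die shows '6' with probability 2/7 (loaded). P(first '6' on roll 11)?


Geometric: P(X=11) = (1-p)^(k-1)×p = (5/7)^10×2/7 = 19531250/1977326743

P(X=11) = 19531250/1977326743 ≈ 0.99%


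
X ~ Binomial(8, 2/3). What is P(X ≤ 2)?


P(X ≤ 2) = Σ P(X=i) for i=0..2
P(X=0) = 1/6561
P(X=1) = 16/6561
P(X=2) = 112/6561
Sum = 43/2187

P(X ≤ 2) = 43/2187 ≈ 1.97%


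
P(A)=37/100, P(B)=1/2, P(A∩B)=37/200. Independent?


P(A)×P(B) = 37/200
P(A∩B) = 37/200
Equal ✓ → Independent

Yes, independent


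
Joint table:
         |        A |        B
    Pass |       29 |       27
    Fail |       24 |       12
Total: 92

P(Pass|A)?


P(Pass|A) = 29/(29+24) = 29/53

P = 29/53 ≈ 54.72%


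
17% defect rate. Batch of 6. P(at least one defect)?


P(all good) = (83/100)^6 = 326940373369/1000000000000
P(≥1 defect) = 673059626631/1000000000000

P = 673059626631/1000000000000 ≈ 67.31%


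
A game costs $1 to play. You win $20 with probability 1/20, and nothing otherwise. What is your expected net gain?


E[gain] = (20-1)×1/20 + (-1)×19/20
= 19/20 - 19/20 = 0

Expected net gain = $0 ≈ $0.00


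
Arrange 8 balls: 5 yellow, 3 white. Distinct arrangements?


8!/(5!×3!) = 56

56


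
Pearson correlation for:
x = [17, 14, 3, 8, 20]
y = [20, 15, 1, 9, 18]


n=5, Σx=62, Σy=63, Σxy=985, Σx²=958, Σy²=1031
r = (5×985 - 62×63)/√((5×958 - 62²)(5×1031 - 63²))
= 1019/√(946×1186) = 1019/√1121956 ≈ 1019/1059.2242 ≈ 0.9620

r ≈ 0.9620


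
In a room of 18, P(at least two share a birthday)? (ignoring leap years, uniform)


P(all different) = Π(365-i)/365 for i=0..17
= 0.653089
P(match) = 1 - 0.653089 = 0.346911

P ≈ 0.3469 ≈ 34.69%


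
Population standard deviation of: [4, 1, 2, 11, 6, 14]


Mean = 38/6 = 19/3
  (4-19/3)²=49/9
  (1-19/3)²=256/9
  (2-19/3)²=169/9
  (11-19/3)²=196/9
  (6-19/3)²=1/9
  (14-19/3)²=529/9
Σ(x-μ)² = 400/3
σ² = (400/3)/6 = 200/9

σ = √(200/9) ≈ 4.7140


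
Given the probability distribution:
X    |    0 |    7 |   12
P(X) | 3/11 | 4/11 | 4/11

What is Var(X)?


E[X] = 76/11
E[X²] = 772/11
Var(X) = E[X²] - (E[X])² = 772/11 - 5776/121 = 2716/121

Var(X) = 2716/121 ≈ 22.4463


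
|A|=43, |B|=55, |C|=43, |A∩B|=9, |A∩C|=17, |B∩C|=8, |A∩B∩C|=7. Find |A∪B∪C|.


|A∪B∪C| = 43+55+43-9-17-8+7 = 114

|A∪B∪C| = 114


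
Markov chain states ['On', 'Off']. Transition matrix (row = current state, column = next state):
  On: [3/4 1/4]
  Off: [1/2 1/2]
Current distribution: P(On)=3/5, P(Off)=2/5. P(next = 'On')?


P(next=On) = Σᵢ P(now=i)×P(i→On)
= 3/5×3/4 + 2/5×1/2
= 9/20 + 1/5 = 13/20

P = 13/20 ≈ 0.6500


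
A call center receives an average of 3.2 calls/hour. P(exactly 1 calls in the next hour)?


Poisson(λ=3.2): P(X=1) = e^(-λ)×λ^k/k!
= e^(-3.2) × 3.2^1 / 1!
≈ 0.04076220398 × 3.2 / 1 ≈ 0.130439

P(X=1) ≈ 0.130439 ≈ 13.04%


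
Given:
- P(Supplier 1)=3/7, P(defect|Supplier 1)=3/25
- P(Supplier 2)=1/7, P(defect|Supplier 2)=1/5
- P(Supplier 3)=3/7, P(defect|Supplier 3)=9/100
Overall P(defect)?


P(B) = Σ P(B|Aᵢ)×P(Aᵢ)
  3/25×3/7 = 9/175
  1/5×1/7 = 1/35
  9/100×3/7 = 27/700
Sum = 83/700

P(defect) = 83/700 ≈ 11.86%


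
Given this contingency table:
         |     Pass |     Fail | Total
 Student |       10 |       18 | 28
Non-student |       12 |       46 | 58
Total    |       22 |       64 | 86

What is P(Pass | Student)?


P(Pass | Student) = 10/(10+18) = 10/28 = 5/14

P(Pass|Student) = 5/14 ≈ 35.71%


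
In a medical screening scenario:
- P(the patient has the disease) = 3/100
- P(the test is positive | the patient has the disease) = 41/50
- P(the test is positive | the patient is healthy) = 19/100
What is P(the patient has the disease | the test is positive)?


Using Bayes' theorem:
P(A|B) = P(B|A)·P(A) / P(B)

P(the test is positive) = 41/50 × 3/100 + 19/100 × 97/100
= 123/5000 + 1843/10000 = 2089/10000

P(the patient has the disease|the test is positive) = (123/5000) / (2089/10000) = 246/2089

P(the patient has the disease|the test is positive) = 246/2089 ≈ 11.78%


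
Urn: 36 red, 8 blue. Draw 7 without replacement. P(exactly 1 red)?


Hypergeometric: C(36,1)×C(8,6)/C(44,7)
= 36×28/38320568 = 126/4790071

P(X=1) = 126/4790071 ≈ 0.00%


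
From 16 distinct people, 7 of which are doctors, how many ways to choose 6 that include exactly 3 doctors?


Choose 3 of the 7 doctors and 3 of the other 9 people:
C(7,3)×C(9,3) = 35×84 = 2940

2940


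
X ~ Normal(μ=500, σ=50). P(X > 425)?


z = (425-500)/50 = -1.5
P(X > 425) = 1 - P(Z ≤ -1.5) = 1 - 0.0668 = 0.9332

P(X > 425) ≈ 0.9332


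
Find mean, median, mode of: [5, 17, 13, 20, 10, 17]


Sorted: [5, 10, 13, 17, 17, 20]
Mean = 82/6 = 41/3
Median = 15
Freq: {5: 1, 17: 2, 13: 1, 20: 1, 10: 1}
Mode: [17]

Mean=41/3, Median=15, Mode=17


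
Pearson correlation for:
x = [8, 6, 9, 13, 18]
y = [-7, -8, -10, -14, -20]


n=5, Σx=54, Σy=-59, Σxy=-736, Σx²=674, Σy²=809
r = (5×(-736) - 54×(-59))/√((5×674 - 54²)(5×809 - (-59)²))
= -494/√(454×564) = -494/√256056 ≈ -494/506.0198 ≈ -0.9762

r ≈ -0.9762


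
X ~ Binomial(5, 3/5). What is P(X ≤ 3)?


P(X ≤ 3) = Σ P(X=i) for i=0..3
P(X=0) = 32/3125
P(X=1) = 48/625
P(X=2) = 144/625
P(X=3) = 216/625
Sum = 2072/3125

P(X ≤ 3) = 2072/3125 ≈ 66.30%


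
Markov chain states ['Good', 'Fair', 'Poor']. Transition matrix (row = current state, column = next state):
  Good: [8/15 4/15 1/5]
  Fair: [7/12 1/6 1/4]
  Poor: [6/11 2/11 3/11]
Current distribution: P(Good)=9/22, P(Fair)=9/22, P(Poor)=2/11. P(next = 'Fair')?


P(next=Fair) = Σᵢ P(now=i)×P(i→Fair)
= 9/22×4/15 + 9/22×1/6 + 2/11×2/11
= 6/55 + 3/44 + 4/121 = 509/2420

P = 509/2420 ≈ 0.2103


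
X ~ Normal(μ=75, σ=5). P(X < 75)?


z = (75-75)/5 = 0.0
P(Z < 0.0) = 0.5000

P(X < 75) ≈ 0.5000


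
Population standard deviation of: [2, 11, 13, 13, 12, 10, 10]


Mean = 71/7
  (2-71/7)²=3249/49
  (11-71/7)²=36/49
  (13-71/7)²=400/49
  (13-71/7)²=400/49
  (12-71/7)²=169/49
  (10-71/7)²=1/49
  (10-71/7)²=1/49
Σ(x-μ)² = 608/7
σ² = (608/7)/7 = 608/49

σ = √(608/49) ≈ 3.5225


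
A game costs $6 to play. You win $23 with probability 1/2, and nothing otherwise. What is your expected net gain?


E[gain] = (23-6)×1/2 + (-6)×1/2
= 17/2 - 3 = 11/2

Expected net gain = $11/2 ≈ $5.50


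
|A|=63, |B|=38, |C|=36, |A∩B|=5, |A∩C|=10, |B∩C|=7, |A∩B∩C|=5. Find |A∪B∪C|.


|A∪B∪C| = 63+38+36-5-10-7+5 = 120

|A∪B∪C| = 120


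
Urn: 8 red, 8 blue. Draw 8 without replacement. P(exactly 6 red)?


Hypergeometric: C(8,6)×C(8,2)/C(16,8)
= 28×28/12870 = 392/6435

P(X=6) = 392/6435 ≈ 6.09%


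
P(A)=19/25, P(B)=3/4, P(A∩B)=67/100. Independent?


P(A)×P(B) = 57/100
P(A∩B) = 67/100
Not equal → NOT independent

No, not independent


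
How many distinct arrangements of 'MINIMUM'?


Letters: 7, freq: {'M': 3, 'I': 2, 'N': 1, 'U': 1}
7!/(3!×2!×1!×1!) = 5040/12 = 420

420


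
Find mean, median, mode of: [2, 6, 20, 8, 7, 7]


Sorted: [2, 6, 7, 7, 8, 20]
Mean = 50/6 = 25/3
Median = 7
Freq: {2: 1, 6: 1, 20: 1, 8: 1, 7: 2}
Mode: [7]

Mean=25/3, Median=7, Mode=7


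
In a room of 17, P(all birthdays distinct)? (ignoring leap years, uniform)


P(all different) = Π(365-i)/365 for i=0..16
= (365/365)×(364/365)×...×(349/365)
= 0.684992

P ≈ 0.6850 ≈ 68.50%


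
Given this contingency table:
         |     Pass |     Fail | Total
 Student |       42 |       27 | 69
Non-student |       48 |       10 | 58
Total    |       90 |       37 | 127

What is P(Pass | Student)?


P(Pass | Student) = 42/(42+27) = 42/69 = 14/23

P(Pass|Student) = 14/23 ≈ 60.87%


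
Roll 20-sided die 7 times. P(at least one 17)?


P(no 17)^7 = (19/20)^7 = 893871739/1280000000
P(≥1) = 1 - 893871739/1280000000 = 386128261/1280000000

P = 386128261/1280000000 ≈ 30.17%


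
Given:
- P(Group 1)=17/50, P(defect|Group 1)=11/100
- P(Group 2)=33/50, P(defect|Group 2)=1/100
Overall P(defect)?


P(B) = Σ P(B|Aᵢ)×P(Aᵢ)
  11/100×17/50 = 187/5000
  1/100×33/50 = 33/5000
Sum = 11/250

P(defect) = 11/250 ≈ 4.40%


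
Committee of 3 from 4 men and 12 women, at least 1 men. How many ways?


Count by #men:
  1M,2W: C(4,1)×C(12,2)=264
  2M,1W: C(4,2)×C(12,1)=72
  3M,0W: C(4,3)×C(12,0)=4
Total = 340

340


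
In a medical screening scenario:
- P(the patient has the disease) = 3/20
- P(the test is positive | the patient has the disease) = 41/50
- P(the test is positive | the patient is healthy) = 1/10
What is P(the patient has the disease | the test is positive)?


Using Bayes' theorem:
P(A|B) = P(B|A)·P(A) / P(B)

P(the test is positive) = 41/50 × 3/20 + 1/10 × 17/20
= 123/1000 + 17/200 = 26/125

P(the patient has the disease|the test is positive) = (123/1000) / (26/125) = 123/208

P(the patient has the disease|the test is positive) = 123/208 ≈ 59.13%


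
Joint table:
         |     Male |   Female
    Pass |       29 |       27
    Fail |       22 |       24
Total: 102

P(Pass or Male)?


P(Pass∨Male) = P(Pass) + P(Male) - P(Pass∧Male)
= (56 + 51 - 29)/102 = 78/102 = 13/17

P = 13/17 ≈ 76.47%


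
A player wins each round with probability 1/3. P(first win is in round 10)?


Geometric: P(X=10) = (1-p)^(k-1)×p = (2/3)^9×1/3 = 512/59049

P(X=10) = 512/59049 ≈ 0.87%


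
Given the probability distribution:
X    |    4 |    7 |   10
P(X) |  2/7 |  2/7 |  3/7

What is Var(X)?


E[X] = 52/7
E[X²] = 430/7
Var(X) = E[X²] - (E[X])² = 430/7 - 2704/49 = 306/49

Var(X) = 306/49 ≈ 6.2449


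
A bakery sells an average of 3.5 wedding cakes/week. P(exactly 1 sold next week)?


Poisson(λ=3.5): P(X=1) = e^(-λ)×λ^k/k!
= e^(-3.5) × 3.5^1 / 1!
≈ 0.03019738342 × 3.5 / 1 ≈ 0.105691

P(X=1) ≈ 0.105691 ≈ 10.57%


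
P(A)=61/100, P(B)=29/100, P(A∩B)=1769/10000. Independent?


P(A)×P(B) = 1769/10000
P(A∩B) = 1769/10000
Equal ✓ → Independent

Yes, independent


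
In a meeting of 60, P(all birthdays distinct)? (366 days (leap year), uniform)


P(all different) = Π(366-i)/366 for i=0..59
= (366/366)×(365/366)×...×(307/366)
= 0.005966

P ≈ 0.0060 ≈ 0.60%


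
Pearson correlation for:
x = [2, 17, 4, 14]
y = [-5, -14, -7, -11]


n=4, Σx=37, Σy=-37, Σxy=-430, Σx²=505, Σy²=391
r = (4×(-430) - 37×(-37))/√((4×505 - 37²)(4×391 - (-37)²))
= -351/√(651×195) = -351/√126945 ≈ -351/356.2934 ≈ -0.9851

r ≈ -0.9851


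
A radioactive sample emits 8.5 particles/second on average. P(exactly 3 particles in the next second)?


Poisson(λ=8.5): P(X=3) = e^(-λ)×λ^k/k!
= e^(-8.5) × 8.5^3 / 3!
≈ 0.000203468369 × 614.125 / 6 ≈ 0.020826

P(X=3) ≈ 0.020826 ≈ 2.08%


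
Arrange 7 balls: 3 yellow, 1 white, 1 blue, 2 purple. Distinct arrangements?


7!/(3!×1!×1!×2!) = 420

420


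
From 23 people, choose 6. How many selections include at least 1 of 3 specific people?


Complement: C(23,6) - C(20,6) = 100947 - 38760 = 62187

62187


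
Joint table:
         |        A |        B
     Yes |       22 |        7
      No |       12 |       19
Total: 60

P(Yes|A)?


P(Yes|A) = 22/(22+12) = 22/34 = 11/17

P = 11/17 ≈ 64.71%


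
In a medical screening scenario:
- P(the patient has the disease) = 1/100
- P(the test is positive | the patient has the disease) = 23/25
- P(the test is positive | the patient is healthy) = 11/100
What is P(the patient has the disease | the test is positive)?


Using Bayes' theorem:
P(A|B) = P(B|A)·P(A) / P(B)

P(the test is positive) = 23/25 × 1/100 + 11/100 × 99/100
= 23/2500 + 1089/10000 = 1181/10000

P(the patient has the disease|the test is positive) = (23/2500) / (1181/10000) = 92/1181

P(the patient has the disease|the test is positive) = 92/1181 ≈ 7.79%


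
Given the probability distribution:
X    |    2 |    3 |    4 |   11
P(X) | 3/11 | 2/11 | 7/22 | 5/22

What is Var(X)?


E[X] = 107/22
E[X²] = 777/22
Var(X) = E[X²] - (E[X])² = 777/22 - 11449/484 = 5645/484

Var(X) = 5645/484 ≈ 11.6632


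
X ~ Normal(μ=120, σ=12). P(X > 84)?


z = (84-120)/12 = -3.0
P(X > 84) = 1 - P(Z ≤ -3.0) = 1 - 0.0013 = 0.9987

P(X > 84) ≈ 0.9987


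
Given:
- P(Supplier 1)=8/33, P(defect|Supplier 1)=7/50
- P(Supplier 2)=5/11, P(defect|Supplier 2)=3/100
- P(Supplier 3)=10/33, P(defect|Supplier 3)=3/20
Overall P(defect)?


P(B) = Σ P(B|Aᵢ)×P(Aᵢ)
  7/50×8/33 = 28/825
  3/100×5/11 = 3/220
  3/20×10/33 = 1/22
Sum = 307/3300

P(defect) = 307/3300 ≈ 9.30%


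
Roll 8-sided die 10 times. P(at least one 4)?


P(no 4)^10 = (7/8)^10 = 282475249/1073741824
P(≥1) = 1 - 282475249/1073741824 = 791266575/1073741824

P = 791266575/1073741824 ≈ 73.69%


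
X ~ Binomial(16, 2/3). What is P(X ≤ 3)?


P(X ≤ 3) = Σ P(X=i) for i=0..3
P(X=0) = 1/43046721
P(X=1) = 32/43046721
P(X=2) = 160/14348907
P(X=3) = 4480/43046721
Sum = 4993/43046721

P(X ≤ 3) = 4993/43046721 ≈ 0.01%


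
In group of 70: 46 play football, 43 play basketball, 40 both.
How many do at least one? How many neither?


|A∪B| = 46+43-40 = 49
Neither = 70-49 = 21

At least one: 49; Neither: 21


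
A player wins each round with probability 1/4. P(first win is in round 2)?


Geometric: P(X=2) = (1-p)^(k-1)×p = (3/4)^1×1/4 = 3/16

P(X=2) = 3/16 ≈ 18.75%


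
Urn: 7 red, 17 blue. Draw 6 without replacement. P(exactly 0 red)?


Hypergeometric: C(7,0)×C(17,6)/C(24,6)
= 1×12376/134596 = 442/4807

P(X=0) = 442/4807 ≈ 9.19%


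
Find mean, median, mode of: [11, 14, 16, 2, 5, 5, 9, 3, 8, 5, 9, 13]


Sorted: [2, 3, 5, 5, 5, 8, 9, 9, 11, 13, 14, 16]
Mean = 100/12 = 25/3
Median = 17/2
Freq: {11: 1, 14: 1, 16: 1, 2: 1, 5: 3, 9: 2, 3: 1, 8: 1, 13: 1}
Mode: [5]

Mean=25/3, Median=17/2, Mode=5


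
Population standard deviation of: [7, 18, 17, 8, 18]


Mean = 68/5
  (7-68/5)²=1089/25
  (18-68/5)²=484/25
  (17-68/5)²=289/25
  (8-68/5)²=784/25
  (18-68/5)²=484/25
Σ(x-μ)² = 626/5
σ² = (626/5)/5 = 626/25

σ = √(626/25) ≈ 5.0040


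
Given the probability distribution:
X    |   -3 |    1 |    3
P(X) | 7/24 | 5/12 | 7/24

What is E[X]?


E[X] = Σ x·P(X=x)
= (-3)×(7/24) + (1)×(5/12) + (3)×(7/24)
= 5/12

E[X] = 5/12


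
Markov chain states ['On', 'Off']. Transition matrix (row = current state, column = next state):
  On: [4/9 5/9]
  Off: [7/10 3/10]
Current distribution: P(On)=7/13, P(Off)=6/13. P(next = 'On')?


P(next=On) = Σᵢ P(now=i)×P(i→On)
= 7/13×4/9 + 6/13×7/10
= 28/117 + 21/65 = 329/585

P = 329/585 ≈ 0.5624


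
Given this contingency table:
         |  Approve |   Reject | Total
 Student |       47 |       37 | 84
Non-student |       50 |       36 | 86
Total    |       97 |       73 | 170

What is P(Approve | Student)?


P(Approve | Student) = 47/(47+37) = 47/84

P(Approve|Student) = 47/84 ≈ 55.95%


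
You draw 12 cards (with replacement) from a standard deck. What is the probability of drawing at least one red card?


P(not a red card) = 26/52 = 1/2
P(none in 12 draws) = (1/2)^12 = 1/4096
P(≥1 red card) = 1 - 1/4096 = 4095/4096

P = 4095/4096 ≈ 99.98%


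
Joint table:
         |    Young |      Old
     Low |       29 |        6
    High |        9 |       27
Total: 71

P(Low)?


P(Low) = (29+6)/71 = 35/71

P(Low) = 35/71 ≈ 49.30%


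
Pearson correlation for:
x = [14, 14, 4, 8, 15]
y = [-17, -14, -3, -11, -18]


n=5, Σx=55, Σy=-63, Σxy=-804, Σx²=697, Σy²=939
r = (5×(-804) - 55×(-63))/√((5×697 - 55²)(5×939 - (-63)²))
= -555/√(460×726) = -555/√333960 ≈ -555/577.8927 ≈ -0.9604

r ≈ -0.9604


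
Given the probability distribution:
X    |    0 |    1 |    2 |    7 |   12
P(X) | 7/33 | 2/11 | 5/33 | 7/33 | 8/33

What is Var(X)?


E[X] = 161/33
E[X²] = 507/11
Var(X) = E[X²] - (E[X])² = 507/11 - 25921/1089 = 24272/1089

Var(X) = 24272/1089 ≈ 22.2883


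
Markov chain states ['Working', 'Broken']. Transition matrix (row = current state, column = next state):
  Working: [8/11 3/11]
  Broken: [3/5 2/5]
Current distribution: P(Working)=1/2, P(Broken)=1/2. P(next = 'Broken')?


P(next=Broken) = Σᵢ P(now=i)×P(i→Broken)
= 1/2×3/11 + 1/2×2/5
= 3/22 + 1/5 = 37/110

P = 37/110 ≈ 0.3364


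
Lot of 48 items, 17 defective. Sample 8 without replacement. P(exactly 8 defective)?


Hypergeometric: C(17,8)×C(31,0)/C(48,8)
= 24310×1/377348994 = 1105/17152227

P(X=8) = 1105/17152227 ≈ 0.01%


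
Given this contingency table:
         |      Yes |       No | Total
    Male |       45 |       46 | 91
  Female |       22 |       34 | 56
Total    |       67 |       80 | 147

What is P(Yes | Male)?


P(Yes | Male) = 45/(45+46) = 45/91

P(Yes|Male) = 45/91 ≈ 49.45%


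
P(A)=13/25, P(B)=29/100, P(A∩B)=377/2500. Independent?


P(A)×P(B) = 377/2500
P(A∩B) = 377/2500
Equal ✓ → Independent

Yes, independent


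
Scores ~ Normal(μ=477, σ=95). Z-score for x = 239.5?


z = (x - μ)/σ = (239.5 - 477)/95 = -2.5

z = -2.5


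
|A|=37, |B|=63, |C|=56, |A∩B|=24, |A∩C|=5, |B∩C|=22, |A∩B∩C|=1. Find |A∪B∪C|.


|A∪B∪C| = 37+63+56-24-5-22+1 = 106

|A∪B∪C| = 106


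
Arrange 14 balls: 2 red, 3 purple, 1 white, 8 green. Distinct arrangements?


14!/(2!×3!×1!×8!) = 180180

180180


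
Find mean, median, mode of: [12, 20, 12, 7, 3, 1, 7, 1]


Sorted: [1, 1, 3, 7, 7, 12, 12, 20]
Mean = 63/8
Median = 7
Freq: {12: 2, 20: 1, 7: 2, 3: 1, 1: 2}
Mode: [1, 7, 12]

Mean=63/8, Median=7, Mode=[1, 7, 12]


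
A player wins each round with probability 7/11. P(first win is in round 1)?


Geometric: P(X=1) = (1-p)^(k-1)×p = (4/11)^0×7/11 = 7/11

P(X=1) = 7/11 ≈ 63.64%


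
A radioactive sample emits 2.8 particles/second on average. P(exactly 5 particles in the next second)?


Poisson(λ=2.8): P(X=5) = e^(-λ)×λ^k/k!
= e^(-2.8) × 2.8^5 / 5!
≈ 0.06081006263 × 172.10368 / 120 ≈ 0.087214

P(X=5) ≈ 0.087214 ≈ 8.72%


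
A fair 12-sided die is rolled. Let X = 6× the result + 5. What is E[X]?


E[die] = (1+12)/2 = 13/2
E[X] = 6×13/2 + 5 = 44

E[X] = 44


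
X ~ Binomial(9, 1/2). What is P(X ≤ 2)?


P(X ≤ 2) = Σ P(X=i) for i=0..2
P(X=0) = 1/512
P(X=1) = 9/512
P(X=2) = 9/128
Sum = 23/256

P(X ≤ 2) = 23/256 ≈ 8.98%


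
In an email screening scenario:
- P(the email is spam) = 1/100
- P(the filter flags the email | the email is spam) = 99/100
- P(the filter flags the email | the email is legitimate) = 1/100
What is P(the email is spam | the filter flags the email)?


Using Bayes' theorem:
P(A|B) = P(B|A)·P(A) / P(B)

P(the filter flags the email) = 99/100 × 1/100 + 1/100 × 99/100
= 99/10000 + 99/10000 = 99/5000

P(the email is spam|the filter flags the email) = (99/10000) / (99/5000) = 1/2

P(the email is spam|the filter flags the email) = 1/2 ≈ 50.00%


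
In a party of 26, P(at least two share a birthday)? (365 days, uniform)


P(all different) = Π(365-i)/365 for i=0..25
= 0.401759
P(match) = 1 - 0.401759 = 0.598241

P ≈ 0.5982 ≈ 59.82%


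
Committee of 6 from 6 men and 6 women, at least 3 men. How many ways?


Count by #men:
  3M,3W: C(6,3)×C(6,3)=400
  4M,2W: C(6,4)×C(6,2)=225
  5M,1W: C(6,5)×C(6,1)=36
  6M,0W: C(6,6)×C(6,0)=1
Total = 662

662


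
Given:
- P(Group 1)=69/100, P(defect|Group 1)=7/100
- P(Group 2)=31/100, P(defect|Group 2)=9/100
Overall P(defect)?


P(B) = Σ P(B|Aᵢ)×P(Aᵢ)
  7/100×69/100 = 483/10000
  9/100×31/100 = 279/10000
Sum = 381/5000

P(defect) = 381/5000 ≈ 7.62%


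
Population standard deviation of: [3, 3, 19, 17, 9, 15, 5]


Mean = 71/7
  (3-71/7)²=2500/49
  (3-71/7)²=2500/49
  (19-71/7)²=3844/49
  (17-71/7)²=2304/49
  (9-71/7)²=64/49
  (15-71/7)²=1156/49
  (5-71/7)²=1296/49
Σ(x-μ)² = 1952/7
σ² = (1952/7)/7 = 1952/49

σ = √(1952/49) ≈ 6.3116


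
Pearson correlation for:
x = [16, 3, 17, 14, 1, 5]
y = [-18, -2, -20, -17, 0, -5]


n=6, Σx=56, Σy=-62, Σxy=-897, Σx²=776, Σy²=1042
r = (6×(-897) - 56×(-62))/√((6×776 - 56²)(6×1042 - (-62)²))
= -1910/√(1520×2408) = -1910/√3660160 ≈ -1910/1913.1545 ≈ -0.9984

r ≈ -0.9984


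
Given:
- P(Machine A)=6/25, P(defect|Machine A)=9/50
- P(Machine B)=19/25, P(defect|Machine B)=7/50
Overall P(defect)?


P(B) = Σ P(B|Aᵢ)×P(Aᵢ)
  9/50×6/25 = 27/625
  7/50×19/25 = 133/1250
Sum = 187/1250

P(defect) = 187/1250 ≈ 14.96%


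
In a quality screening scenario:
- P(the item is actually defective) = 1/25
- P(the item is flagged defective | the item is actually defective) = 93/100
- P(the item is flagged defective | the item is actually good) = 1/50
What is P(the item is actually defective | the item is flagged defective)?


Using Bayes' theorem:
P(A|B) = P(B|A)·P(A) / P(B)

P(the item is flagged defective) = 93/100 × 1/25 + 1/50 × 24/25
= 93/2500 + 12/625 = 141/2500

P(the item is actually defective|the item is flagged defective) = (93/2500) / (141/2500) = 31/47

P(the item is actually defective|the item is flagged defective) = 31/47 ≈ 65.96%


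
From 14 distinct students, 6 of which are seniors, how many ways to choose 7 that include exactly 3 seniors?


Choose 3 of the 6 seniors and 4 of the other 8 students:
C(6,3)×C(8,4) = 20×70 = 1400

1400


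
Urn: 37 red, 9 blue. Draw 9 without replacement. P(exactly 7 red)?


Hypergeometric: C(37,7)×C(9,2)/C(46,9)
= 10295472×36/1101716330 = 16847136/50078015

P(X=7) = 16847136/50078015 ≈ 33.64%


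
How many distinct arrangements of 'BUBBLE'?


Letters: 6, freq: {'B': 3, 'U': 1, 'L': 1, 'E': 1}
6!/(3!×1!×1!×1!) = 720/6 = 120

120


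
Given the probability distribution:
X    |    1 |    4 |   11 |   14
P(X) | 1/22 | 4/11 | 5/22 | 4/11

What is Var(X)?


E[X] = 100/11
E[X²] = 1151/11
Var(X) = E[X²] - (E[X])² = 1151/11 - 10000/121 = 2661/121

Var(X) = 2661/121 ≈ 21.9917


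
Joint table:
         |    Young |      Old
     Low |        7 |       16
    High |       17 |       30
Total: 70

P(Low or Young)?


P(Low∨Young) = P(Low) + P(Young) - P(Low∧Young)
= (23 + 24 - 7)/70 = 40/70 = 4/7

P = 4/7 ≈ 57.14%


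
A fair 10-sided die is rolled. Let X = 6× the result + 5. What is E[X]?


E[die] = (1+10)/2 = 11/2
E[X] = 6×11/2 + 5 = 38

E[X] = 38


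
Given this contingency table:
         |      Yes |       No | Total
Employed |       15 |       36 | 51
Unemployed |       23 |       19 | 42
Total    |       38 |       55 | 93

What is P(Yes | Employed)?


P(Yes | Employed) = 15/(15+36) = 15/51 = 5/17

P(Yes|Employed) = 5/17 ≈ 29.41%


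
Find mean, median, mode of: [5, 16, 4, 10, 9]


Sorted: [4, 5, 9, 10, 16]
Mean = 44/5
Median = 9
Freq: {5: 1, 16: 1, 4: 1, 10: 1, 9: 1}
Mode: No mode

Mean=44/5, Median=9, Mode=No mode


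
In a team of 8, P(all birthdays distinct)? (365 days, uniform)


P(all different) = Π(365-i)/365 for i=0..7
= (365/365)×(364/365)×...×(358/365)
= 0.925665

P ≈ 0.9257 ≈ 92.57%


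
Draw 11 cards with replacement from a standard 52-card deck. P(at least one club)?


P(not a club) = 39/52 = 3/4
P(none in 11 draws) = (3/4)^11 = 177147/4194304
P(≥1 club) = 1 - 177147/4194304 = 4017157/4194304

P = 4017157/4194304 ≈ 95.78%


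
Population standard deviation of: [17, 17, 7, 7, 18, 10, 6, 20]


Mean = 102/8 = 51/4
  (17-51/4)²=289/16
  (17-51/4)²=289/16
  (7-51/4)²=529/16
  (7-51/4)²=529/16
  (18-51/4)²=441/16
  (10-51/4)²=121/16
  (6-51/4)²=729/16
  (20-51/4)²=841/16
Σ(x-μ)² = 471/2
σ² = (471/2)/8 = 471/16

σ = √(471/16) ≈ 5.4256


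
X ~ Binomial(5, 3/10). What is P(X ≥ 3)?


P(X ≥ 3) = Σ P(X=i) for i=3..5
P(X=3) = 1323/10000
P(X=4) = 567/20000
P(X=5) = 243/100000
Sum = 4077/25000

P(X ≥ 3) = 4077/25000 ≈ 16.31%


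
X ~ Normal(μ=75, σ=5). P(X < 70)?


z = (70-75)/5 = -1.0
P(Z < -1.0) = 0.1587

P(X < 70) ≈ 0.1587


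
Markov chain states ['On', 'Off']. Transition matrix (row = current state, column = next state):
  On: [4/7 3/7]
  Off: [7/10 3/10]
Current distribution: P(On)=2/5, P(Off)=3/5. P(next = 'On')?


P(next=On) = Σᵢ P(now=i)×P(i→On)
= 2/5×4/7 + 3/5×7/10
= 8/35 + 21/50 = 227/350

P = 227/350 ≈ 0.6486


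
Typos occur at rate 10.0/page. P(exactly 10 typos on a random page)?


Poisson(λ=10.0): P(X=10) = e^(-λ)×λ^k/k!
= e^(-10.0) × 10.0^10 / 10!
≈ 4.539992976e-05 × 10000000000 / 3628800 ≈ 0.125110

P(X=10) ≈ 0.125110 ≈ 12.51%


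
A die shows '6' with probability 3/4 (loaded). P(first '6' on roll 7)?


Geometric: P(X=7) = (1-p)^(k-1)×p = (1/4)^6×3/4 = 3/16384

P(X=7) = 3/16384 ≈ 0.02%


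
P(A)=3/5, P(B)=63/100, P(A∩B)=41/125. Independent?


P(A)×P(B) = 189/500
P(A∩B) = 41/125
Not equal → NOT independent

No, not independent


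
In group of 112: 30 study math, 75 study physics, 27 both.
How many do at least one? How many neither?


|A∪B| = 30+75-27 = 78
Neither = 112-78 = 34

At least one: 78; Neither: 34


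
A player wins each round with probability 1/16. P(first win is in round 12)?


Geometric: P(X=12) = (1-p)^(k-1)×p = (15/16)^11×1/16 = 8649755859375/281474976710656

P(X=12) = 8649755859375/281474976710656 ≈ 3.07%


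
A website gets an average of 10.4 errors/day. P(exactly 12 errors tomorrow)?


Poisson(λ=10.4): P(X=12) = e^(-λ)×λ^k/k!
= e^(-10.4) × 10.4^12 / 12!
≈ 3.043248301e-05 × 1.60103221857e+12 / 479001600 ≈ 0.101719

P(X=12) ≈ 0.101719 ≈ 10.17%


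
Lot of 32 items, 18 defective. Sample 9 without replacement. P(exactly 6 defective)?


Hypergeometric: C(18,6)×C(14,3)/C(32,9)
= 18564×364/28048800 = 10829/44950

P(X=6) = 10829/44950 ≈ 24.09%


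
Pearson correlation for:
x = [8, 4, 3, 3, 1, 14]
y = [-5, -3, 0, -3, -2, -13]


n=6, Σx=33, Σy=-26, Σxy=-245, Σx²=295, Σy²=216
r = (6×(-245) - 33×(-26))/√((6×295 - 33²)(6×216 - (-26)²))
= -612/√(681×620) = -612/√422220 ≈ -612/649.7846 ≈ -0.9419

r ≈ -0.9419


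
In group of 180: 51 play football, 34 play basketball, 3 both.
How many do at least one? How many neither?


|A∪B| = 51+34-3 = 82
Neither = 180-82 = 98

At least one: 82; Neither: 98


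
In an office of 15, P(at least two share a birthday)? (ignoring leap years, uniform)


P(all different) = Π(365-i)/365 for i=0..14
= 0.747099
P(match) = 1 - 0.747099 = 0.252901

P ≈ 0.2529 ≈ 25.29%


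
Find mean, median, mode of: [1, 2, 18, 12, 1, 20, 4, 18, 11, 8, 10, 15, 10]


Sorted: [1, 1, 2, 4, 8, 10, 10, 11, 12, 15, 18, 18, 20]
Mean = 130/13 = 10
Median = 10
Freq: {1: 2, 2: 1, 18: 2, 12: 1, 20: 1, 4: 1, 11: 1, 8: 1, 10: 2, 15: 1}
Mode: [1, 10, 18]

Mean=10, Median=10, Mode=[1, 10, 18]


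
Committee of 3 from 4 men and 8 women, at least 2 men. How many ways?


Count by #men:
  2M,1W: C(4,2)×C(8,1)=48
  3M,0W: C(4,3)×C(8,0)=4
Total = 52

52


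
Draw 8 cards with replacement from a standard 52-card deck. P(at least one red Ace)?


P(not a red Ace) = 50/52 = 25/26
P(none in 8 draws) = (25/26)^8 = 152587890625/208827064576
P(≥1 red Ace) = 1 - 152587890625/208827064576 = 56239173951/208827064576

P = 56239173951/208827064576 ≈ 26.93%


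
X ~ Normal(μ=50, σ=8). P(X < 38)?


z = (38-50)/8 = -1.5
P(Z < -1.5) = 0.0668

P(X < 38) ≈ 0.0668


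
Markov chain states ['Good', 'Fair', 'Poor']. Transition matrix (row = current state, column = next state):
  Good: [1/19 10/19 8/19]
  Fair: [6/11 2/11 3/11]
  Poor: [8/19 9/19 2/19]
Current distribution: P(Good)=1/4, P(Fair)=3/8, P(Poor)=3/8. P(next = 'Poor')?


P(next=Poor) = Σᵢ P(now=i)×P(i→Poor)
= 1/4×8/19 + 3/8×3/11 + 3/8×2/19
= 2/19 + 9/88 + 3/76 = 413/1672

P = 413/1672 ≈ 0.2470


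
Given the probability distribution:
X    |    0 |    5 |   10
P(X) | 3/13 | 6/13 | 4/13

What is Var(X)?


E[X] = 70/13
E[X²] = 550/13
Var(X) = E[X²] - (E[X])² = 550/13 - 4900/169 = 2250/169

Var(X) = 2250/169 ≈ 13.3136


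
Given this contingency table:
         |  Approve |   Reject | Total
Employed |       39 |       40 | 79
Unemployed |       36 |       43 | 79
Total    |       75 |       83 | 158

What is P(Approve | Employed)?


P(Approve | Employed) = 39/(39+40) = 39/79

P(Approve|Employed) = 39/79 ≈ 49.37%


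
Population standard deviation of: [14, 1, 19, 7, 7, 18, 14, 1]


Mean = 81/8
  (14-81/8)²=961/64
  (1-81/8)²=5329/64
  (19-81/8)²=5041/64
  (7-81/8)²=625/64
  (7-81/8)²=625/64
  (18-81/8)²=3969/64
  (14-81/8)²=961/64
  (1-81/8)²=5329/64
Σ(x-μ)² = 2855/8
σ² = (2855/8)/8 = 2855/64

σ = √(2855/64) ≈ 6.6790
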